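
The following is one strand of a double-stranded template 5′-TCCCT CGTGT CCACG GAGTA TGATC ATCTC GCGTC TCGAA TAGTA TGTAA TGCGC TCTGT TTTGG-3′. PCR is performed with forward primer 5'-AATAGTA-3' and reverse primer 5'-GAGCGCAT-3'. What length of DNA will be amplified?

19 bp

Forward primer AATAGTA is found on the top strand at positions 39–45.
The reverse primer's reverse complement is ATGCGCTC, which matches the template at positions 50–57.
The product runs from position 39 to position 57, so its length is 57 − 39 + 1 = 19 bp.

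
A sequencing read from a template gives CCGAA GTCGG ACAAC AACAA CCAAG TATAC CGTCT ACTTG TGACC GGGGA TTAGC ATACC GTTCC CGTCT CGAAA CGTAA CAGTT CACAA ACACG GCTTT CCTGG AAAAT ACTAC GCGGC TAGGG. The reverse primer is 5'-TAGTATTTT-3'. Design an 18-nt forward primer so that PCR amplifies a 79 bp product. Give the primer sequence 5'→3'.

5'-ACTTGTGACCGGGGATTA-3'

The reverse primer's reverse complement AAAATACTA matches the template at positions 106–114, so the product ends at position 114.
A 79 bp product then starts at position 114 − 79 + 1 = 36.
The forward primer is identical to the top strand there: ACTTGTGACCGGGGATTA.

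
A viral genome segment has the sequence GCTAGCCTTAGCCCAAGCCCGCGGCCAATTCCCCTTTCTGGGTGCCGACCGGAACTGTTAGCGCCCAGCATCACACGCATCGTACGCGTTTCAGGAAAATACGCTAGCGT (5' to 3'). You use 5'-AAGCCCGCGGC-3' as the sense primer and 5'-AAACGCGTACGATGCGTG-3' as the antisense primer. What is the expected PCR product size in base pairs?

77 bp

The forward primer matches the template at positions 15–25.
Taking the reverse complement of AAACGCGTACGATGCGTG gives CACGCATCGTACGCGTTT, found at positions 74–91 on the template; the primer anneals here to the top strand with its 3' end pointing upstream.
Amplicon spans positions 15–91: 77 bp.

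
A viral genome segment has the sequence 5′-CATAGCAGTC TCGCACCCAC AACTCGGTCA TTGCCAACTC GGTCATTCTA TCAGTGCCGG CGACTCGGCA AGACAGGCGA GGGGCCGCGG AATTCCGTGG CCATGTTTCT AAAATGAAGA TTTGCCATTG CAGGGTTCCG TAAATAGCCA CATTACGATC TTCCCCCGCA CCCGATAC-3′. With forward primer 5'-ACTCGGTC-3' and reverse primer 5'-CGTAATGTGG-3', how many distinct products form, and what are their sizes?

Two products: 136 bp, 121 bp

The forward primer ACTCGGTC matches the top strand at positions 22–29, 37–44.
The reverse primer's reverse complement is CCACATTACG, matching at positions 148–157.
Each forward site pairs with the reverse site to give a product ending at position 157: sizes 136, 121 bp.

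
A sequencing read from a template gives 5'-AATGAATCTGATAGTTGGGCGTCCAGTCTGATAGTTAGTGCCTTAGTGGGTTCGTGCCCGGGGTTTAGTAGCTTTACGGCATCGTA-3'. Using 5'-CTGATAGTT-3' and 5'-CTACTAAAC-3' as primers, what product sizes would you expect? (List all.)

64 bp, 44 bp

The forward primer CTGATAGTT matches the top strand at positions 8–16, 28–36.
The reverse primer's reverse complement is GTTTAGTAG, matching at positions 63–71.
Each forward site pairs with the reverse site to give a product ending at position 71: sizes 64, 44 bp.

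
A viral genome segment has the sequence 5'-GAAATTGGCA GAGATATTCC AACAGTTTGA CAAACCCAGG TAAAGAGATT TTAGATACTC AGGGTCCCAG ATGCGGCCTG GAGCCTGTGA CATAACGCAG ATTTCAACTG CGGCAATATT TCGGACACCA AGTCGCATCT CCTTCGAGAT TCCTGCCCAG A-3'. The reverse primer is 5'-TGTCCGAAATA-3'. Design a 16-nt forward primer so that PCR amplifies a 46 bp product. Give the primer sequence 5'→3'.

The reverse primer's reverse complement TATTTCGGACA matches the template at positions 117–127, so the product ends at position 127.
A 46 bp product then starts at position 127 − 46 + 1 = 82.
The forward primer is identical to the top strand there: AGCCTGTGACATAACG.

5'-AGCCTGTGACATAACG-3'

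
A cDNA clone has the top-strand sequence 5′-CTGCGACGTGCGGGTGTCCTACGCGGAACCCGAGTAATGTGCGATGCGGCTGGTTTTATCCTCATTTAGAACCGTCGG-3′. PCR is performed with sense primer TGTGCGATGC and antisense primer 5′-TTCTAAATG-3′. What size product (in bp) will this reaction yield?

34 bp

Scanning the template, TGTGCGATGC occurs at positions 38–47; this primer anneals to the bottom strand there with its 3' end pointing downstream.
Reverse complement of the reverse primer: CATTTAGAA. This occurs on the top strand at positions 63–71.
Product length = (reverse-primer end) − (forward-primer start) + 1 = 71 − 38 + 1 = 34 bp.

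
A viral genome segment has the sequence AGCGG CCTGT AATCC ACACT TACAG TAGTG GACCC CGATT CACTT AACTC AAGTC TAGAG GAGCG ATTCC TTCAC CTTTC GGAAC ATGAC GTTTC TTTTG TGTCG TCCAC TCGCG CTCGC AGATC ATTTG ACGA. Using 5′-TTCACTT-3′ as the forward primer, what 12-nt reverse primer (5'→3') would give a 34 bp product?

5'-AAGGAATCGCTC-3'

The forward primer binds at positions 39–45, so a 34 bp product ends at position 39 + 34 − 1 = 72.
The reverse primer anneals to the top strand over positions 61–72, i.e. to GAGCGATTCCTT.
Its sequence written 5'→3' is the reverse complement: AAGGAATCGCTC.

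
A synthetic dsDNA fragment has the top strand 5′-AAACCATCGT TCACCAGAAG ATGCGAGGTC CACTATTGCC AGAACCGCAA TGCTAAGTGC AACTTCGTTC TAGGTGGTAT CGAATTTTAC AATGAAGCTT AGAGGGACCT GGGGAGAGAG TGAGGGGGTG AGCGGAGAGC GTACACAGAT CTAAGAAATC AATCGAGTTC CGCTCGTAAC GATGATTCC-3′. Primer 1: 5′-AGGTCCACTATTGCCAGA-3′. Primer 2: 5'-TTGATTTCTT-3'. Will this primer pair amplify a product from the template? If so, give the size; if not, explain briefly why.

Yes — a 137 bp product.

Primer 1 (AGGTCCACTATTGCCAGA) matches the top strand at positions 26–43; it acts as a forward primer.
Primer 2's reverse complement is AAGAAATCAA, matching the top strand at positions 153–162; it acts as a reverse primer.
The 3' ends face each other across positions 26–162, giving a 137 bp product.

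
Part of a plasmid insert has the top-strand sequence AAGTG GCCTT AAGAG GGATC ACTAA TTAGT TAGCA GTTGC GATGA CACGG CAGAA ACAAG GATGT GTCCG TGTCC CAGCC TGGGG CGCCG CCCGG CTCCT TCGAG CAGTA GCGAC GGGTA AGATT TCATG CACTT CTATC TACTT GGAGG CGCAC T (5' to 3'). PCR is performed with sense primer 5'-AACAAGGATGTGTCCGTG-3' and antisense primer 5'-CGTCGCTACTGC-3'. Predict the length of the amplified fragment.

Forward primer AACAAGGATGTGTCCGTG is found on the top strand at positions 55–72.
Taking the reverse complement of CGTCGCTACTGC gives GCAGTAGCGACG, found at positions 105–116 on the template; the primer anneals here to the top strand with its 3' end pointing upstream.
Amplicon spans positions 55–116: 62 bp.

62 bp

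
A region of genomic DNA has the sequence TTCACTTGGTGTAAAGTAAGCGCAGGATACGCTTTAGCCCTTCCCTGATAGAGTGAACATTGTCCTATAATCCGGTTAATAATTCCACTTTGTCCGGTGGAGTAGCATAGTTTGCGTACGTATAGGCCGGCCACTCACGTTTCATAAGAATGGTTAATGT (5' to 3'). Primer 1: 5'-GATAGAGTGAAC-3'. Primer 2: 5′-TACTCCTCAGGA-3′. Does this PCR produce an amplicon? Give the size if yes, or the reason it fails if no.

Primer 2 (TACTCCTCAGGA) does not match the top strand, and its reverse complement TCCTGAGGAGTA does not match either.
With no annealing site for primer 2, no amplification occurs.

No product — primer 2 has no binding site in the template.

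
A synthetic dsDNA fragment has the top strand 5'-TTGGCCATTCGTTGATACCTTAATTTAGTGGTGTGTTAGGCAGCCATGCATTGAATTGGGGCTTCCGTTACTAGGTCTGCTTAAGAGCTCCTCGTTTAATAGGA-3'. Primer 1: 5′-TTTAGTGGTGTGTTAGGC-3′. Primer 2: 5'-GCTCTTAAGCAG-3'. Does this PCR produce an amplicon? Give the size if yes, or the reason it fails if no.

Yes — a 65 bp product.

Primer 1 (TTTAGTGGTGTGTTAGGC) matches the top strand at positions 24–41; it acts as a forward primer.
Primer 2's reverse complement is CTGCTTAAGAGC, matching the top strand at positions 77–88; it acts as a reverse primer.
The 3' ends face each other across positions 24–88, giving a 65 bp product.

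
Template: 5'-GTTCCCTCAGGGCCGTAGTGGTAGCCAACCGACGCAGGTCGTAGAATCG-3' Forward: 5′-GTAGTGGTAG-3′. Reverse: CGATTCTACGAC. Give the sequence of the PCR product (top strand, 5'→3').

The forward primer matches the template at positions 15–24.
Reverse complement of the reverse primer: GTCGTAGAATCG. This occurs on the top strand at positions 38–49.
The product is the template from position 15 through 49 (35 bp).

5'-GTAGTGGTAGCCAACCGACGCAGGTCGTAGAATCG-3'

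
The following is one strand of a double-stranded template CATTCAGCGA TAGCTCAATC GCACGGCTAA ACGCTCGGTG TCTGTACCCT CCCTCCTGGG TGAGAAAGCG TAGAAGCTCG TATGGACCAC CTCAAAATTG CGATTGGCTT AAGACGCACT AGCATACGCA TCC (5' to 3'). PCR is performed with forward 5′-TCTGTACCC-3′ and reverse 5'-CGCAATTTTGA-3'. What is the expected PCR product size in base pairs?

62 bp

Scanning the template, TCTGTACCC occurs at positions 41–49; this primer anneals to the bottom strand there with its 3' end pointing downstream.
The reverse primer's reverse complement is TCAAAATTGCG, which matches the template at positions 92–102.
Amplicon spans positions 41–102: 62 bp.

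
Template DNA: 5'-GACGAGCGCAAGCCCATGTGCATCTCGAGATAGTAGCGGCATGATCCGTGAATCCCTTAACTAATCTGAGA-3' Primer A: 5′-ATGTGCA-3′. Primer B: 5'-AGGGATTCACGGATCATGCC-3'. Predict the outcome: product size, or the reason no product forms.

Primer A (ATGTGCA) matches the top strand at positions 16–22; it acts as a forward primer.
Primer B's reverse complement is GGCATGATCCGTGAATCCCT, matching the top strand at positions 38–57; it acts as a reverse primer.
The 3' ends face each other across positions 16–57, giving a 42 bp product.

Yes — a 42 bp product.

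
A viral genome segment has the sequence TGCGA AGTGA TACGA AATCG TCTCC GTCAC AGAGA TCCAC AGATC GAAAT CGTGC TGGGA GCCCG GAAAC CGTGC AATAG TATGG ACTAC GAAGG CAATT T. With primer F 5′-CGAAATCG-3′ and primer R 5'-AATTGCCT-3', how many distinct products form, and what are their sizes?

Two products: 88 bp, 56 bp

The forward primer CGAAATCG matches the top strand at positions 13–20, 45–52.
The reverse primer's reverse complement is AGGCAATT, matching at positions 93–100.
Each forward site pairs with the reverse site to give a product ending at position 100: sizes 88, 56 bp.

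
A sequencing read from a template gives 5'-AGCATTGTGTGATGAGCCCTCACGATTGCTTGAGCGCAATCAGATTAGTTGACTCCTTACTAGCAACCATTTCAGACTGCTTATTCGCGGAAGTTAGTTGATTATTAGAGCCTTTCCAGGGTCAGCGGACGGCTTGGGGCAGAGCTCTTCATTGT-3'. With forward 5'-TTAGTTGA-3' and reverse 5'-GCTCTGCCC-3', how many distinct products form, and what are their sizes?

The forward primer TTAGTTGA matches the top strand at positions 45–52, 94–101.
The reverse primer's reverse complement is GGGCAGAGC, matching at positions 137–145.
Each forward site pairs with the reverse site to give a product ending at position 145: sizes 101, 52 bp.

Two products: 101 bp, 52 bp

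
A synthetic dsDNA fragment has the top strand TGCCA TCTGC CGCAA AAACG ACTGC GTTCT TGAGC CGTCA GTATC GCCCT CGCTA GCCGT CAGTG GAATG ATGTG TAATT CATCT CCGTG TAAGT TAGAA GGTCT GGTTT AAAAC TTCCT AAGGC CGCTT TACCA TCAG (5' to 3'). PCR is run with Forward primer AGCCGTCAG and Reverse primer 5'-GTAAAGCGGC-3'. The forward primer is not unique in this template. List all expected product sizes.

101 bp, 79 bp

The forward primer AGCCGTCAG matches the top strand at positions 33–41, 55–63.
The reverse primer's reverse complement is GCCGCTTTAC, matching at positions 124–133.
Each forward site pairs with the reverse site to give a product ending at position 133: sizes 101, 79 bp.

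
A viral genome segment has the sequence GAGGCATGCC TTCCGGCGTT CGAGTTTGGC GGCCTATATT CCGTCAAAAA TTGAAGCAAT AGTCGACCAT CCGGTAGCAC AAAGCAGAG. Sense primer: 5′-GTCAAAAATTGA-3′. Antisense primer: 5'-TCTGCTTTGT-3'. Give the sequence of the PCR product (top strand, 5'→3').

5'-GTCAAAAATTGAAGCAATAGTCGACCATCCGGTAGCACAAAGCAGA-3'

Scanning the template, GTCAAAAATTGA occurs at positions 43–54; this primer anneals to the bottom strand there with its 3' end pointing downstream.
Reverse complement of the reverse primer: ACAAAGCAGA. This occurs on the top strand at positions 79–88.
The product is the template from position 43 through 88 (46 bp).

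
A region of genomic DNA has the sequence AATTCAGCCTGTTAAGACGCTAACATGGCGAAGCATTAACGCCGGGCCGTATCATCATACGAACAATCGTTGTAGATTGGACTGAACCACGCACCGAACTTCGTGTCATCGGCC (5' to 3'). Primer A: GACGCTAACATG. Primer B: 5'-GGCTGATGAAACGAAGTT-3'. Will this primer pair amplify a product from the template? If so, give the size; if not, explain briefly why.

Primer B (GGCTGATGAAACGAAGTT) does not match the top strand, and its reverse complement AACTTCGTTTCATCAGCC does not match either.
With no annealing site for primer B, no amplification occurs.

No product — primer B has no binding site in the template.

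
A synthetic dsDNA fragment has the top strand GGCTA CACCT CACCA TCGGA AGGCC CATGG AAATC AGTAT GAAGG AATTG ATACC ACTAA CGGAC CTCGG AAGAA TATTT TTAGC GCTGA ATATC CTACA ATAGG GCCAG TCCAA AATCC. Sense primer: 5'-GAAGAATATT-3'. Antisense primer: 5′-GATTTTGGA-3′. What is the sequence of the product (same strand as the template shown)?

5'-GAAGAATATTTTTAGCGCTGAATATCCTACAATAGGGCCAGTCCAAAATC-3'

The forward primer matches the template at positions 70–79.
The reverse primer's reverse complement is TCCAAAATC, which matches the template at positions 111–119.
The product is the template from position 70 through 119 (50 bp).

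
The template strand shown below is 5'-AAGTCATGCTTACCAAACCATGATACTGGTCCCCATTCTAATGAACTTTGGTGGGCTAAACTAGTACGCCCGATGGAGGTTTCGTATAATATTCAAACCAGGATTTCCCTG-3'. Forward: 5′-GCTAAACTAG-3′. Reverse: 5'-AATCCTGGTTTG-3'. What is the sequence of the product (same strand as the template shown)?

5'-GCTAAACTAGTACGCCCGATGGAGGTTTCGTATAATATTCAAACCAGGATT-3'

Forward primer GCTAAACTAG is found on the top strand at positions 55–64.
Reverse complement of the reverse primer: CAAACCAGGATT. This occurs on the top strand at positions 94–105.
The product is the template from position 55 through 105 (51 bp).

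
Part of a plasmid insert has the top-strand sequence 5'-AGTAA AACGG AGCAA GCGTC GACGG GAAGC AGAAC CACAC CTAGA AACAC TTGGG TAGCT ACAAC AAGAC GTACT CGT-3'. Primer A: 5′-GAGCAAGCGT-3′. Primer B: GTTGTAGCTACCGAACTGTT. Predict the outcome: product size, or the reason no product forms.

No product — primer B has no binding site in the template.

Primer B (GTTGTAGCTACCGAACTGTT) does not match the top strand, and its reverse complement AACAGTTCGGTAGCTACAAC does not match either.
With no annealing site for primer B, no amplification occurs.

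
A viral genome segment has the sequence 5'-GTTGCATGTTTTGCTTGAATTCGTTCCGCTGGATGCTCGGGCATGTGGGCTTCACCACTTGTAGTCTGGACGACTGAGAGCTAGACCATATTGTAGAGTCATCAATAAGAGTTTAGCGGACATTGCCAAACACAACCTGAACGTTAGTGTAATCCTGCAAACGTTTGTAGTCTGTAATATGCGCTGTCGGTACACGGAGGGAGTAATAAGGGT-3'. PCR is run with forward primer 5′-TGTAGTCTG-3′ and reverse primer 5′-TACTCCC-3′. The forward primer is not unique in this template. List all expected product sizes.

The forward primer TGTAGTCTG matches the top strand at positions 60–68, 166–174.
The reverse primer's reverse complement is GGGAGTA, matching at positions 199–205.
Each forward site pairs with the reverse site to give a product ending at position 205: sizes 146, 40 bp.

146 bp, 40 bp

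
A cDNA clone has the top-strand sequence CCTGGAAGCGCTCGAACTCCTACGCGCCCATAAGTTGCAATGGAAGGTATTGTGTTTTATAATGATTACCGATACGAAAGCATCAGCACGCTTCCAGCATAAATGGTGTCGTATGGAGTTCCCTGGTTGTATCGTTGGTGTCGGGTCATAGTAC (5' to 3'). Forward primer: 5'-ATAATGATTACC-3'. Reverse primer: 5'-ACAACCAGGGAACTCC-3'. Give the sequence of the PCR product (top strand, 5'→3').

The forward primer matches the template at positions 59–70.
Reverse complement of the reverse primer: GGAGTTCCCTGGTTGT. This occurs on the top strand at positions 115–130.
The product is the template from position 59 through 130 (72 bp).

5'-ATAATGATTACCGATACGAAAGCATCAGCACGCTTCCAGCATAAATGGTGTCGTATGGAGTTCCCTGGTTGT-3'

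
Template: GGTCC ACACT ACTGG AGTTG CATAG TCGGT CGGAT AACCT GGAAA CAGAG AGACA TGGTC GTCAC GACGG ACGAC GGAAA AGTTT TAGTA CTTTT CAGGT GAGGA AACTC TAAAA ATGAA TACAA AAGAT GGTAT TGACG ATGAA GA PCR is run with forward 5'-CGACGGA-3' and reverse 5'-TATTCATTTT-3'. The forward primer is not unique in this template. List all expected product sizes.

58 bp, 51 bp

The forward primer CGACGGA matches the top strand at positions 65–71, 72–78.
The reverse primer's reverse complement is AAAATGAATA, matching at positions 113–122.
Each forward site pairs with the reverse site to give a product ending at position 122: sizes 58, 51 bp.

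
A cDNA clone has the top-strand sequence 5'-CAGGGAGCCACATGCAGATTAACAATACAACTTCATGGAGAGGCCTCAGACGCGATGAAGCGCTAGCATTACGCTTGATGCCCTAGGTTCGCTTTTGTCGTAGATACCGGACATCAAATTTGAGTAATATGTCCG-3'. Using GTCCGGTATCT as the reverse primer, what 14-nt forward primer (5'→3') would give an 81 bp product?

The reverse primer's reverse complement AGATACCGGAC matches the template at positions 102–112, so the product ends at position 112.
An 81 bp product then starts at position 112 − 81 + 1 = 32.
The forward primer is identical to the top strand there: TTCATGGAGAGGCC.

5'-TTCATGGAGAGGCC-3'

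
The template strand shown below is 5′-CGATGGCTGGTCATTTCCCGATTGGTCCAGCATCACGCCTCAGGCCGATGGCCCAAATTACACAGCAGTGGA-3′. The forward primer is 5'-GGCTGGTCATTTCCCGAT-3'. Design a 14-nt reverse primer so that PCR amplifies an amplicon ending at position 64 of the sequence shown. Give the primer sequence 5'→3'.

5'-TGTGTAATTTGGGC-3'

The forward primer binds at positions 5–22; the product's 3' end on the top strand is position 64.
The reverse primer anneals to the top strand over positions 51–64, i.e. to GCCCAAATTACACA.
Its sequence written 5'→3' is the reverse complement: TGTGTAATTTGGGC.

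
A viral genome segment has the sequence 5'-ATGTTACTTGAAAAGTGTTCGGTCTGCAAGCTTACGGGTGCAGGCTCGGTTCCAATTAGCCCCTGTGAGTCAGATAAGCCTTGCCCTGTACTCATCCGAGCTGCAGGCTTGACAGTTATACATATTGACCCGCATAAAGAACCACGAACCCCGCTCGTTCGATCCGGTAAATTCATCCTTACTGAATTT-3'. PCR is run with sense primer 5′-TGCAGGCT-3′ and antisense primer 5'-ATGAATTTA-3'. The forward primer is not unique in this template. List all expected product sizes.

The forward primer TGCAGGCT matches the top strand at positions 39–46, 102–109.
The reverse primer's reverse complement is TAAATTCAT, matching at positions 168–176.
Each forward site pairs with the reverse site to give a product ending at position 176: sizes 138, 75 bp.

138 bp, 75 bp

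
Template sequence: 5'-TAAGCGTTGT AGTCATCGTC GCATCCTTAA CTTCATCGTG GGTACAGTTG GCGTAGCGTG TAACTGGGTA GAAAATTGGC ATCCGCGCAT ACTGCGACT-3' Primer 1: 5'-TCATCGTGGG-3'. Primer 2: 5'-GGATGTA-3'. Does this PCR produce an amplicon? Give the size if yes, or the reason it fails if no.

Primer 2 (GGATGTA) does not match the top strand, and its reverse complement TACATCC does not match either.
With no annealing site for primer 2, no amplification occurs.

No product — primer 2 has no binding site in the template.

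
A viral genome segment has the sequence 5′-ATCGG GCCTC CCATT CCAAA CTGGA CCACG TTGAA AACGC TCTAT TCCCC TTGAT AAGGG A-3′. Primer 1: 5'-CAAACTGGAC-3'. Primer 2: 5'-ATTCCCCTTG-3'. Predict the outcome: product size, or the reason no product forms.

Primer 1 (CAAACTGGAC) matches the top strand at positions 17–26 (3' end points downstream).
Primer 2 (ATTCCCCTTG) also matches the top strand directly, at positions 44–53 — its reverse complement CAAGGGGAAT is not present.
Both primers anneal to the bottom strand with 3' ends pointing the same way, so neither can prime synthesis back toward the other.

No product — both primers anneal to the same strand and extend in the same direction.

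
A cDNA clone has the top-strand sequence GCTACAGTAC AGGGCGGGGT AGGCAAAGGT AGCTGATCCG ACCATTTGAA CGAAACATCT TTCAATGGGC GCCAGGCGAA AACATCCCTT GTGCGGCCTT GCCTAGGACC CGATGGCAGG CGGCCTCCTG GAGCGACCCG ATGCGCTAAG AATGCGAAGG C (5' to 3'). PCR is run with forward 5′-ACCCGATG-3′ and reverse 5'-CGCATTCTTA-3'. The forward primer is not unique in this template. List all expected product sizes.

49 bp, 21 bp

The forward primer ACCCGATG matches the top strand at positions 108–115, 136–143.
The reverse primer's reverse complement is TAAGAATGCG, matching at positions 147–156.
Each forward site pairs with the reverse site to give a product ending at position 156: sizes 49, 21 bp.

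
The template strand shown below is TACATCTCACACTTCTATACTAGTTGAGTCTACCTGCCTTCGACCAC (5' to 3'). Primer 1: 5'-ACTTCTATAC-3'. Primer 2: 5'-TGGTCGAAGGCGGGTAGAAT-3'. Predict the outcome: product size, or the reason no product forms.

Primer 2 (TGGTCGAAGGCGGGTAGAAT) does not match the top strand, and its reverse complement ATTCTACCCGCCTTCGACCA does not match either.
With no annealing site for primer 2, no amplification occurs.

No product — primer 2 has no binding site in the template.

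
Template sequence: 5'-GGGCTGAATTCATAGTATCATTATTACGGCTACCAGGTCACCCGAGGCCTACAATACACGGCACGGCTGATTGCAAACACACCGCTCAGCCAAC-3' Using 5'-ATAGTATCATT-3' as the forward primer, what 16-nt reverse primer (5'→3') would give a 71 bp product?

5'-GTGTGTTTGCAATCAG-3'

The forward primer binds at positions 12–22, so a 71 bp product ends at position 12 + 71 − 1 = 82.
The reverse primer anneals to the top strand over positions 67–82, i.e. to CTGATTGCAAACACAC.
Its sequence written 5'→3' is the reverse complement: GTGTGTTTGCAATCAG.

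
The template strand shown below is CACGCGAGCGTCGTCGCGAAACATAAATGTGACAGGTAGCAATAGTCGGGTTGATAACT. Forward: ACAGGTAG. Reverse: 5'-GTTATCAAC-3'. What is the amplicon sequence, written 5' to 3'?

Scanning the template, ACAGGTAG occurs at positions 32–39; this primer anneals to the bottom strand there with its 3' end pointing downstream.
Taking the reverse complement of GTTATCAAC gives GTTGATAAC, found at positions 50–58 on the template; the primer anneals here to the top strand with its 3' end pointing upstream.
The product is the template from position 32 through 58 (27 bp).

5'-ACAGGTAGCAATAGTCGGGTTGATAAC-3'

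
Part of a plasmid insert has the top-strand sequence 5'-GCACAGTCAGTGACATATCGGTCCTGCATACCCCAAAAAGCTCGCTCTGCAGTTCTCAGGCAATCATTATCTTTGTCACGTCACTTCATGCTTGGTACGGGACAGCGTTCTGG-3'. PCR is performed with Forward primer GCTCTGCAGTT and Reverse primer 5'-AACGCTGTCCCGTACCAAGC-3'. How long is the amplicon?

The forward primer matches the template at positions 44–54.
The reverse primer's reverse complement is GCTTGGTACGGGACAGCGTT, which matches the template at positions 90–109.
The product runs from position 44 to position 109, so its length is 109 − 44 + 1 = 66 bp.

66 bp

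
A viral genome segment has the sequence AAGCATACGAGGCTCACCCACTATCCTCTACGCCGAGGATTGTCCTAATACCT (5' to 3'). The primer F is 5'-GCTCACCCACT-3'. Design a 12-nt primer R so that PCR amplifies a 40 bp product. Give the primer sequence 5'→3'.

The forward primer binds at positions 12–22, so a 40 bp product ends at position 12 + 40 − 1 = 51.
The reverse primer anneals to the top strand over positions 40–51, i.e. to TTGTCCTAATAC.
Its sequence written 5'→3' is the reverse complement: GTATTAGGACAA.

5'-GTATTAGGACAA-3'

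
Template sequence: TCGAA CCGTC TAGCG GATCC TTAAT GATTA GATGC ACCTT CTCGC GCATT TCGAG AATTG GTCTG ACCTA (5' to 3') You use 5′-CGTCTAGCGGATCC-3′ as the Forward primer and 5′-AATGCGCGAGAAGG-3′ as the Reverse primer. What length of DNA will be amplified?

44 bp

Forward primer CGTCTAGCGGATCC is found on the top strand at positions 7–20.
The reverse primer's reverse complement is CCTTCTCGCGCATT, which matches the template at positions 37–50.
Product length = (reverse-primer end) − (forward-primer start) + 1 = 50 − 7 + 1 = 44 bp.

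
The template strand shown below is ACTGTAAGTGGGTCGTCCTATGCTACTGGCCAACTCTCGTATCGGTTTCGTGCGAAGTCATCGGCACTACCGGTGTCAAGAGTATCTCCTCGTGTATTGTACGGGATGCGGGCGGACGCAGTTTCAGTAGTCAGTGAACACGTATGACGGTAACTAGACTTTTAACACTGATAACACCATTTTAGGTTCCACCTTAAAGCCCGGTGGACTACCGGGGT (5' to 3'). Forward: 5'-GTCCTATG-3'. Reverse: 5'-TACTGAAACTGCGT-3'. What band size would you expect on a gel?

Scanning the template, GTCCTATG occurs at positions 15–22; this primer anneals to the bottom strand there with its 3' end pointing downstream.
Reverse complement of the reverse primer: ACGCAGTTTCAGTA. This occurs on the top strand at positions 116–129.
Product length = (reverse-primer end) − (forward-primer start) + 1 = 129 − 15 + 1 = 115 bp.

115 bp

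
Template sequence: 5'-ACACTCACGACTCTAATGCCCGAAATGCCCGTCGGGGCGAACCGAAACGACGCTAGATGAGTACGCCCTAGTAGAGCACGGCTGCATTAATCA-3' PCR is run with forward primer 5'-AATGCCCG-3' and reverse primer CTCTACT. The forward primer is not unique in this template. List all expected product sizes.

62 bp, 53 bp

The forward primer AATGCCCG matches the top strand at positions 15–22, 24–31.
The reverse primer's reverse complement is AGTAGAG, matching at positions 70–76.
Each forward site pairs with the reverse site to give a product ending at position 76: sizes 62, 53 bp.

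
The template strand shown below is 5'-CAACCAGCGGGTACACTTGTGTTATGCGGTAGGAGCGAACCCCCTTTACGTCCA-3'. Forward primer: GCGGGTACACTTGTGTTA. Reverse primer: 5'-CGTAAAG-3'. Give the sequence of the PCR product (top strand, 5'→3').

The forward primer matches the template at positions 7–24.
Reverse complement of the reverse primer: CTTTACG. This occurs on the top strand at positions 44–50.
The product is the template from position 7 through 50 (44 bp).

5'-GCGGGTACACTTGTGTTATGCGGTAGGAGCGAACCCCCTTTACG-3'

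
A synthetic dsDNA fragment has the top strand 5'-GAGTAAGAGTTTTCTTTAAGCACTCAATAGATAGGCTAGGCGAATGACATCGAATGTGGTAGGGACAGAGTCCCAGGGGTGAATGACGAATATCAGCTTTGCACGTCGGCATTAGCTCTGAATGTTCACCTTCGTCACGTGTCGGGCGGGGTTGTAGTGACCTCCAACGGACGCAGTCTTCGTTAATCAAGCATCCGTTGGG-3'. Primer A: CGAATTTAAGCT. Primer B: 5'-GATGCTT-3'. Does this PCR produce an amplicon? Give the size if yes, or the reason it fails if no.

Primer A (CGAATTTAAGCT) does not match the top strand, and its reverse complement AGCTTAAATTCG does not match either.
With no annealing site for primer A, no amplification occurs.

No product — primer A has no binding site in the template.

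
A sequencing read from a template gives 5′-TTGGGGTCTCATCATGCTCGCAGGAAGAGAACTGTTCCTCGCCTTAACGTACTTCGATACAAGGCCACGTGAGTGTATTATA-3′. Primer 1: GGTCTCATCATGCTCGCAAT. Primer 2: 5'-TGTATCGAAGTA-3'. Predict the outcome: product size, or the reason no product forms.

Primer 1 (GGTCTCATCATGCTCGCAAT) does not match the top strand, and its reverse complement ATTGCGAGCATGATGAGACC does not match either.
With no annealing site for primer 1, no amplification occurs.

No product — primer 1 has no binding site in the template.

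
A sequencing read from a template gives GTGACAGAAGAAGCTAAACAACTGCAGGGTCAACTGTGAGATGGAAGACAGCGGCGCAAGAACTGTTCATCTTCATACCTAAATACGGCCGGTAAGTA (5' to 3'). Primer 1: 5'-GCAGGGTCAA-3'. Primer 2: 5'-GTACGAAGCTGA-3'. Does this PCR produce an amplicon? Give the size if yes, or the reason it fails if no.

Primer 2 (GTACGAAGCTGA) does not match the top strand, and its reverse complement TCAGCTTCGTAC does not match either.
With no annealing site for primer 2, no amplification occurs.

No product — primer 2 has no binding site in the template.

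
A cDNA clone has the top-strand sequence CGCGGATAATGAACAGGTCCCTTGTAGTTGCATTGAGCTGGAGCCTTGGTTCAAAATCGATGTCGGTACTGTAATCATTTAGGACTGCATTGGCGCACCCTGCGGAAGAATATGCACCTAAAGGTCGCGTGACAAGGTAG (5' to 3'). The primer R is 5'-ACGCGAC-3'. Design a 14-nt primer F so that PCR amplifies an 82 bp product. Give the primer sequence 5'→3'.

The reverse primer's reverse complement GTCGCGT matches the template at positions 124–130, so the product ends at position 130.
An 82 bp product then starts at position 130 − 82 + 1 = 49.
The forward primer is identical to the top strand there: GTTCAAAATCGATG.

5'-GTTCAAAATCGATG-3'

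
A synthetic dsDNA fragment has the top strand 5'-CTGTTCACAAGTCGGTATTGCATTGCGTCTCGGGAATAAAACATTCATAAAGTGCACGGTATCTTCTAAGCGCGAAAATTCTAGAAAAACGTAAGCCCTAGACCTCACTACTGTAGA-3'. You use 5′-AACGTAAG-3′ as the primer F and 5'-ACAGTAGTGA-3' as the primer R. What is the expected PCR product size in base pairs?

Forward primer AACGTAAG is found on the top strand at positions 88–95.
Taking the reverse complement of ACAGTAGTGA gives TCACTACTGT, found at positions 105–114 on the template; the primer anneals here to the top strand with its 3' end pointing upstream.
The product runs from position 88 to position 114, so its length is 114 − 88 + 1 = 27 bp.

27 bp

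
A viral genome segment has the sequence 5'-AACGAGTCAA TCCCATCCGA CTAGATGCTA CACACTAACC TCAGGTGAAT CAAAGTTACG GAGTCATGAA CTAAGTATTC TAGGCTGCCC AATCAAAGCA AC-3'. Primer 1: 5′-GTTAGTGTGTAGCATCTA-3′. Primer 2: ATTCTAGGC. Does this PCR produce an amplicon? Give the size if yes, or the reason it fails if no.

No product — the primers' 3' ends point away from each other.

Primer 1 (GTTAGTGTGTAGCATCTA) has reverse complement TAGATGCTACACACTAAC, which matches the top strand at positions 22–39; primer 1 anneals to the top strand there with its 3' end pointing upstream toward position 22.
Primer 2 (ATTCTAGGC) matches the top strand directly at positions 77–85; it anneals to the bottom strand with its 3' end pointing downstream toward position 85.
The 3' ends diverge (primer 1 extends toward position 1, primer 2 toward position 102), so the primers never converge on a shared product.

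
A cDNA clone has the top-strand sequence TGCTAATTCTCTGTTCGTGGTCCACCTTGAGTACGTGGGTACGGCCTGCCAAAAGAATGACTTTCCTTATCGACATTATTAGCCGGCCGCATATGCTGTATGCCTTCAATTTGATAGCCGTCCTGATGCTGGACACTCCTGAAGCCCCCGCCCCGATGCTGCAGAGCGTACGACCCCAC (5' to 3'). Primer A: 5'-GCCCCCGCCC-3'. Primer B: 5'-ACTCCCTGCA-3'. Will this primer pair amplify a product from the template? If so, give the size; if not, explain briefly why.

No product — primer B has no binding site in the template.

Primer B (ACTCCCTGCA) does not match the top strand, and its reverse complement TGCAGGGAGT does not match either.
With no annealing site for primer B, no amplification occurs.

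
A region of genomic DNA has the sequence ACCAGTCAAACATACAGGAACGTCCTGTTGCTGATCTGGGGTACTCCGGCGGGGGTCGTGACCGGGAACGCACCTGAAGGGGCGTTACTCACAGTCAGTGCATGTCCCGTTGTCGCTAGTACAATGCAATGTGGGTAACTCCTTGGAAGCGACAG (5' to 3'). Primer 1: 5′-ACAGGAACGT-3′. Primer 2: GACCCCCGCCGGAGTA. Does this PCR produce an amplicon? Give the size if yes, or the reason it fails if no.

Primer 1 (ACAGGAACGT) matches the top strand at positions 14–23; it acts as a forward primer.
Primer 2's reverse complement is TACTCCGGCGGGGGTC, matching the top strand at positions 42–57; it acts as a reverse primer.
The 3' ends face each other across positions 14–57, giving a 44 bp product.

Yes — a 44 bp product.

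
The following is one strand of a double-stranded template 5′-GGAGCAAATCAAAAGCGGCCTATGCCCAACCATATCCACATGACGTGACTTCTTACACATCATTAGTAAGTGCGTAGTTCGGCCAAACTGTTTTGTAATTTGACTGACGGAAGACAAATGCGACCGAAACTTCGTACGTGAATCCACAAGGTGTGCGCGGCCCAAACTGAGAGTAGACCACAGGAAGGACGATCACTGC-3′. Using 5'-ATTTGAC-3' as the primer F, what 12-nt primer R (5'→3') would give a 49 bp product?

5'-TGGATTCACGTA-3'

The forward primer binds at positions 98–104, so a 49 bp product ends at position 98 + 49 − 1 = 146.
The reverse primer anneals to the top strand over positions 135–146, i.e. to TACGTGAATCCA.
Its sequence written 5'→3' is the reverse complement: TGGATTCACGTA.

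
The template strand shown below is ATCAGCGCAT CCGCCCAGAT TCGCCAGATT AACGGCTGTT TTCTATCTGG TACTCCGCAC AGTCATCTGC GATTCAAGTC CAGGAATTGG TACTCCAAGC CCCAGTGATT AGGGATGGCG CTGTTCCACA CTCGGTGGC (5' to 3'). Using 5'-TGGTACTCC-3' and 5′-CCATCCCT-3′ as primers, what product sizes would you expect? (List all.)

The forward primer TGGTACTCC matches the top strand at positions 48–56, 88–96.
The reverse primer's reverse complement is AGGGATGG, matching at positions 111–118.
Each forward site pairs with the reverse site to give a product ending at position 118: sizes 71, 31 bp.

71 bp, 31 bp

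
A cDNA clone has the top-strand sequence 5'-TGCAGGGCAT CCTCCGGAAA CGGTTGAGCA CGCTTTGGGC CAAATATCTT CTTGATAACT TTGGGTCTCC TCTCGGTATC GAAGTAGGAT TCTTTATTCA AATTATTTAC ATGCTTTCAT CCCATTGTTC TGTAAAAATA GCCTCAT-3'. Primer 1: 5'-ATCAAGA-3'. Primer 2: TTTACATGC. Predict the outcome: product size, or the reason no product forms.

Primer 1 (ATCAAGA) has reverse complement TCTTGAT, which matches the top strand at positions 50–56; primer 1 anneals to the top strand there with its 3' end pointing upstream toward position 50.
Primer 2 (TTTACATGC) matches the top strand directly at positions 106–114; it anneals to the bottom strand with its 3' end pointing downstream toward position 114.
The 3' ends diverge (primer 1 extends toward position 1, primer 2 toward position 147), so the primers never converge on a shared product.

No product — the primers' 3' ends point away from each other.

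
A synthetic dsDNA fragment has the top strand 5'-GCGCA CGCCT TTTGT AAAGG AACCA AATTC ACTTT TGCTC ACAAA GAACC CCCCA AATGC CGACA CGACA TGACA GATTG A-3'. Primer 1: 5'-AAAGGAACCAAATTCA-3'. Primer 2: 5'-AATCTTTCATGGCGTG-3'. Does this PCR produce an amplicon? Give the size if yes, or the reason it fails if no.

No product — primer 2 has no binding site in the template.

Primer 2 (AATCTTTCATGGCGTG) does not match the top strand, and its reverse complement CACGCCATGAAAGATT does not match either.
With no annealing site for primer 2, no amplification occurs.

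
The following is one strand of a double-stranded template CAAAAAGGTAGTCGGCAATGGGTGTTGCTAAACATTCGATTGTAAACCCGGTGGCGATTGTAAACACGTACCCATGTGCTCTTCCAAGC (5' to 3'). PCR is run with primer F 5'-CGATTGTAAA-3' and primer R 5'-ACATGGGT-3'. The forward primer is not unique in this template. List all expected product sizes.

41 bp, 23 bp

The forward primer CGATTGTAAA matches the top strand at positions 37–46, 55–64.
The reverse primer's reverse complement is ACCCATGT, matching at positions 70–77.
Each forward site pairs with the reverse site to give a product ending at position 77: sizes 41, 23 bp.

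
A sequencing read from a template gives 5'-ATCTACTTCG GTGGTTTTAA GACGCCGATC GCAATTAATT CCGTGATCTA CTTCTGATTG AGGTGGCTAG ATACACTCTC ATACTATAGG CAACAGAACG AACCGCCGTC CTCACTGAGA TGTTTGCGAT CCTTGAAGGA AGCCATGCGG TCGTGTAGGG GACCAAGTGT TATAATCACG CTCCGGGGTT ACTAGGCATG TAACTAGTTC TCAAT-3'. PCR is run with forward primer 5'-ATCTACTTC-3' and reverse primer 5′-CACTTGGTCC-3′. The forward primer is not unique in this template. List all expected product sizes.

169 bp, 124 bp

The forward primer ATCTACTTC matches the top strand at positions 1–9, 46–54.
The reverse primer's reverse complement is GGACCAAGTG, matching at positions 160–169.
Each forward site pairs with the reverse site to give a product ending at position 169: sizes 169, 124 bp.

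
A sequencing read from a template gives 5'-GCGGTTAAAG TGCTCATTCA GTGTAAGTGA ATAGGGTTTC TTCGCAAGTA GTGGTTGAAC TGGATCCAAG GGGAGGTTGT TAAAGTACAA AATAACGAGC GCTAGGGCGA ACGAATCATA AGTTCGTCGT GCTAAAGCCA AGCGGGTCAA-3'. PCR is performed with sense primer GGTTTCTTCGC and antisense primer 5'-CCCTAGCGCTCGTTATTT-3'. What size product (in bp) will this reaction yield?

73 bp

Forward primer GGTTTCTTCGC is found on the top strand at positions 35–45.
Taking the reverse complement of CCCTAGCGCTCGTTATTT gives AAATAACGAGCGCTAGGG, found at positions 90–107 on the template; the primer anneals here to the top strand with its 3' end pointing upstream.
Product length = (reverse-primer end) − (forward-primer start) + 1 = 107 − 35 + 1 = 73 bp.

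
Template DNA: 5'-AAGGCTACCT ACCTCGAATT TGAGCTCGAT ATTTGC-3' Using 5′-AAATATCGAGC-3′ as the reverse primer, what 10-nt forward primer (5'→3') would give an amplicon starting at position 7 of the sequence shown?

The reverse primer's reverse complement GCTCGATATTT matches the template at positions 24–34; the product starts at position 7.
The forward primer is identical to the top strand over positions 7–16: ACCTACCTCG.

5'-ACCTACCTCG-3'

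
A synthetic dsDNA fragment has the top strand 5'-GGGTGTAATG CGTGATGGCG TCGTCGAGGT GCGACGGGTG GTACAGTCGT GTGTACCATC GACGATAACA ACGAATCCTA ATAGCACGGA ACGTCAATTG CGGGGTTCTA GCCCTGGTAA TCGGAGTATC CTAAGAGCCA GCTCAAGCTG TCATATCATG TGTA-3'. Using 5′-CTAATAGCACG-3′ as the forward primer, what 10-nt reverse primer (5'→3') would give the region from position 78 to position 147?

The product's 3' end on the top strand is position 147.
The reverse primer anneals to the top strand over positions 138–147, i.e. to CCAGCTCAAG.
Its sequence written 5'→3' is the reverse complement: CTTGAGCTGG.

5'-CTTGAGCTGG-3'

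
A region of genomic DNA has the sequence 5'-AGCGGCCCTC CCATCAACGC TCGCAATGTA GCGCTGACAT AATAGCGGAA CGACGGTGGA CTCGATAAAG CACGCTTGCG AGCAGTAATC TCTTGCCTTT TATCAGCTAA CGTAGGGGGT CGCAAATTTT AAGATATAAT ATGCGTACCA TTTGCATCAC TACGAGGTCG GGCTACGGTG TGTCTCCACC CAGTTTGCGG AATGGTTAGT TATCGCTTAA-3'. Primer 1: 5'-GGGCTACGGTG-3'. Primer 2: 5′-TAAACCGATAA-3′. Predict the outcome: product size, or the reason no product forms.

Primer 2 (TAAACCGATAA) does not match the top strand, and its reverse complement TTATCGGTTTA does not match either.
With no annealing site for primer 2, no amplification occurs.

No product — primer 2 has no binding site in the template.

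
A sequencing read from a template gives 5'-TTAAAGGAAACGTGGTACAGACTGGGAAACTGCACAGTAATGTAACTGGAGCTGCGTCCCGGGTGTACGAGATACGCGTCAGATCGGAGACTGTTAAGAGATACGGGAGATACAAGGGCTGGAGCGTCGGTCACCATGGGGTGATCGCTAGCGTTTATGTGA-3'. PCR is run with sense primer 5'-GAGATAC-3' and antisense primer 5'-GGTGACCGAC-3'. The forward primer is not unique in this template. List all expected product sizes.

67 bp, 38 bp, 29 bp

The forward primer GAGATAC matches the top strand at positions 69–75, 98–104, 107–113.
The reverse primer's reverse complement is GTCGGTCACC, matching at positions 126–135.
Each forward site pairs with the reverse site to give a product ending at position 135: sizes 67, 38, 29 bp.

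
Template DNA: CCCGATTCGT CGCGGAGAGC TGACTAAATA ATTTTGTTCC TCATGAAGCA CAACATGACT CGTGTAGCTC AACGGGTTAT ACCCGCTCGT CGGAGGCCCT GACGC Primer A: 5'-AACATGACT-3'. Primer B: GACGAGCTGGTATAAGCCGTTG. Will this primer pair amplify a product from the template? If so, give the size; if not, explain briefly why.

Primer B (GACGAGCTGGTATAAGCCGTTG) does not match the top strand, and its reverse complement CAACGGCTTATACCAGCTCGTC does not match either.
With no annealing site for primer B, no amplification occurs.

No product — primer B has no binding site in the template.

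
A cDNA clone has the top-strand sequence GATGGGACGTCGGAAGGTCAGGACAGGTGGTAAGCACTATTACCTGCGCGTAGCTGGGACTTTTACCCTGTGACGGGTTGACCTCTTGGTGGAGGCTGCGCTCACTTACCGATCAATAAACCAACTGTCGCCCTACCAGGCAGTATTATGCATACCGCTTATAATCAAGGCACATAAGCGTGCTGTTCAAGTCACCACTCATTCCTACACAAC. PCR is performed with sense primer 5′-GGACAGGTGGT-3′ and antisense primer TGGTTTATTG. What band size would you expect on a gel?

Scanning the template, GGACAGGTGGT occurs at positions 21–31; this primer anneals to the bottom strand there with its 3' end pointing downstream.
Reverse complement of the reverse primer: CAATAAACCA. This occurs on the top strand at positions 114–123.
The product runs from position 21 to position 123, so its length is 123 − 21 + 1 = 103 bp.

103 bp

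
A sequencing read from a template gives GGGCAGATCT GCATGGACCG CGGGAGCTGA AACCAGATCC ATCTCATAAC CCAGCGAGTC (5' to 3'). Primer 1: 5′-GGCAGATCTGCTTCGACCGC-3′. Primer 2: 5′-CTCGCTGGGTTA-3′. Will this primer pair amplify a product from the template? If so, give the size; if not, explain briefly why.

Primer 1 (GGCAGATCTGCTTCGACCGC) does not match the top strand, and its reverse complement GCGGTCGAAGCAGATCTGCC does not match either.
With no annealing site for primer 1, no amplification occurs.

No product — primer 1 has no binding site in the template.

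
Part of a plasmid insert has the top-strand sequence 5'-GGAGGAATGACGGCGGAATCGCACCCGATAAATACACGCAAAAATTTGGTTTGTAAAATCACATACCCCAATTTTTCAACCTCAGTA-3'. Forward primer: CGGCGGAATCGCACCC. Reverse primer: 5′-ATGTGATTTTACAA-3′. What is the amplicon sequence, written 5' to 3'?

5'-CGGCGGAATCGCACCCGATAAATACACGCAAAAATTTGGTTTGTAAAATCACAT-3'

Forward primer CGGCGGAATCGCACCC is found on the top strand at positions 11–26.
Reverse complement of the reverse primer: TTGTAAAATCACAT. This occurs on the top strand at positions 51–64.
The product is the template from position 11 through 64 (54 bp).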